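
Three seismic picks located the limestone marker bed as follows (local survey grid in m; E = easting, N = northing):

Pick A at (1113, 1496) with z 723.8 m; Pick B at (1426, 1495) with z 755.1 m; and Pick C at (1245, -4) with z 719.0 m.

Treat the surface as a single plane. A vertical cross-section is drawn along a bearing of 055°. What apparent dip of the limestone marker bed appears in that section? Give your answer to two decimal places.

Two edge vectors: Pick A→Pick B = (313, -1, 31.3), Pick A→Pick C = (132, -1500, -4.8).
Normal n = (Pick A→Pick B) × (Pick A→Pick C) = (46954.8, 5634, -469368).
So ∂z/∂E = −n_x/n_z = 0.10004 and ∂z/∂N = −n_y/n_z = 0.01200.
Unit vector along 055° is (sin 55°, cos 55°) = (0.8192, 0.5736).
Slope in that direction = a·(0.8192) + b·(0.5736) = 0.08883.
Apparent dip = arctan|0.08883| = 5.08° (true dip is 5.8°, so apparent ≤ true as expected).

5.08°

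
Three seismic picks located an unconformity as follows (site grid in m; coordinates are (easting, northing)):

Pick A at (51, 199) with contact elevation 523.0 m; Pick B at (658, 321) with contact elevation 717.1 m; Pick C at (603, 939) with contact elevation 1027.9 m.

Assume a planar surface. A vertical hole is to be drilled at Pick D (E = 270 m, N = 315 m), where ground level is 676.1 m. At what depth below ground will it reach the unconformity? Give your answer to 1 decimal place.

Two edge vectors: Pick A→Pick B = (607, 122, 194.1), Pick A→Pick C = (552, 740, 504.9).
Normal n = (Pick A→Pick B) × (Pick A→Pick C) = (-82036.2, -199331.1, 381836).
So ∂z/∂E = −n_x/n_z = 0.21485 and ∂z/∂N = −n_y/n_z = 0.52203.
Intercept c from Pick A: 523 − 10.96 − 103.88 = 408.16.
At (270, 315): z_contact = 58.01 + 164.44 + 408.16 = 630.61 m.
Depth below ground = 676.1 − 630.61 = 45.5 m.

45.5 m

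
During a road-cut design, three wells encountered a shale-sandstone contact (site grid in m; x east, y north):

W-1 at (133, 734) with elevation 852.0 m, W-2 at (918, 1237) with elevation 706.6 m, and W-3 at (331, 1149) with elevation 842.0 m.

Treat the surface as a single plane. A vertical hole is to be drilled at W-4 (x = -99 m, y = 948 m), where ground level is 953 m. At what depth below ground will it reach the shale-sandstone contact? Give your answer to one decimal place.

Two edge vectors: W-1→W-2 = (785, 503, -145.4), W-1→W-3 = (198, 415, -10).
Normal n = (W-1→W-2) × (W-1→W-3) = (55311, -20939.2, 226181).
So ∂z/∂x = −n_x/n_z = −0.244543 and ∂z/∂y = −n_y/n_z = 0.092577.
Intercept c from W-1: 852 + 32.52 − 67.95 = 816.57.
At (-99, 948): z_contact = 24.21 + 87.76 + 816.57 = 928.55 m.
Depth below ground = 953 − 928.55 = 24.5 m.

24.5 m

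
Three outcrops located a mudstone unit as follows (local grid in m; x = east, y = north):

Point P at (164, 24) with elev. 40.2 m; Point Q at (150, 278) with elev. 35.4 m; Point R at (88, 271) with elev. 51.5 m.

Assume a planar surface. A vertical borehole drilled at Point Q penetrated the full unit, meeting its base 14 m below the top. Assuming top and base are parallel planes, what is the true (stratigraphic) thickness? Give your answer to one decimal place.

13.6 m

Two edge vectors: Point P→Point Q = (-14, 254, -4.8), Point P→Point R = (-76, 247, 11.3).
Normal n = (Point P→Point Q) × (Point P→Point R) = (4055.8, 523, 15846).
So ∂z/∂x = −n_x/n_z = −0.25595 and ∂z/∂y = −n_y/n_z = −0.03301.
|∇z| = √(a²+b²) = 0.25807, so dip δ = arctan(0.25807) = 14.47°.
True thickness = vertical thickness × cos δ = 14 × cos 14.47° = 13.6 m.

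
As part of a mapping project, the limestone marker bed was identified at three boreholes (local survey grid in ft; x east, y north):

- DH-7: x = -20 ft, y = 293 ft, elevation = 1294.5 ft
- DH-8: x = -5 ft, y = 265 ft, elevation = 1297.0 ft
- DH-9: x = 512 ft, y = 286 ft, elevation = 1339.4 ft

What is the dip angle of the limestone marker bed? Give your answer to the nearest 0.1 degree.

Let the plane be z = a·x + b·y + c.
DH-8−DH-7: 15a − 28b = 2.5;  DH-9−DH-7: 532a − 7b = 44.9.
Solving gives a = 0.08381, b = −0.04439.
Gradient magnitude |∇z| = √(a² + b²) = √(0.00702 + 0.00197) = 0.09484.
True dip = arctan(0.09484) = 5.4°, dipping toward WNW (azimuth ≈ 298°).

5.4°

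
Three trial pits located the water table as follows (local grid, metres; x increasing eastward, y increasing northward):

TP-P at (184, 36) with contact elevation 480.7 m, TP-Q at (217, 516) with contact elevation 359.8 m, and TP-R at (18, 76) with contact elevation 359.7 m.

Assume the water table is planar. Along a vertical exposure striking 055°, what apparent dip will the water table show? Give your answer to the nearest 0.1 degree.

20.2°

Two edge vectors: TP-P→TP-Q = (33, 480, -120.9), TP-P→TP-R = (-166, 40, -121).
Normal n = (TP-P→TP-Q) × (TP-P→TP-R) = (-53244, 24062.4, 81000).
So ∂z/∂x = −n_x/n_z = 0.65733 and ∂z/∂y = −n_y/n_z = −0.29707.
Unit vector along 055° is (sin 55°, cos 55°) = (0.8192, 0.5736).
Slope in that direction = a·(0.8192) + b·(0.5736) = 0.36807.
Apparent dip = arctan|0.36807| = 20.2° (true dip is 35.8°, so apparent ≤ true as expected).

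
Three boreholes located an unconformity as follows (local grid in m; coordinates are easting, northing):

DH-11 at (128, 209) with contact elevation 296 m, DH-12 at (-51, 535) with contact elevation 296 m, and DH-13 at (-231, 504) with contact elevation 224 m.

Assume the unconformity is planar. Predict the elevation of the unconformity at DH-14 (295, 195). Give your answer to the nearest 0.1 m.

354.2 m

Let the plane be z = a·easting + b·northing + c.
DH-12−DH-11: −179a + 326b = 0;  DH-13−DH-11: −359a + 295b = −72.
Solving gives a = 0.36544, b = 0.20066.
Then c = 296 − a·128 − b·209 = 207.29.
At (295, 195): z = 107.8 + 39.1 + 207.29 = 354.2 m.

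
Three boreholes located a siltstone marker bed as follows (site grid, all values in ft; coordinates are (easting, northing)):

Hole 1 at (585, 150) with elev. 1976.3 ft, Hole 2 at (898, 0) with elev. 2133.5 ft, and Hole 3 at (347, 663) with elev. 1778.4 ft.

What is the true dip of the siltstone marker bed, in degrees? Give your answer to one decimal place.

Two edge vectors: Hole 1→Hole 2 = (313, -150, 157.2), Hole 1→Hole 3 = (-238, 513, -197.9).
Normal n = (Hole 1→Hole 2) × (Hole 1→Hole 3) = (-50958.6, 24529.1, 124869).
So ∂z/∂E = −n_x/n_z = 0.40810 and ∂z/∂N = −n_y/n_z = −0.19644.
Gradient magnitude |∇z| = √(a² + b²) = √(0.16654 + 0.03859) = 0.45291.
True dip = arctan(0.45291) = 24.4°, dipping toward WNW (azimuth ≈ 296°).

24.4°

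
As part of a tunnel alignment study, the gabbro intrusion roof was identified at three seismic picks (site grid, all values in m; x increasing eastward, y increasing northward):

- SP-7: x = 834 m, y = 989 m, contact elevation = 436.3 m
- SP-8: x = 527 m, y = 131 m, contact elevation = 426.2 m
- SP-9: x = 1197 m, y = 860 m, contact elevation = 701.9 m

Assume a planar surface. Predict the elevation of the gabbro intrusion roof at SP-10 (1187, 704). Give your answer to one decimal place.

730.0 m

Let the plane be z = a·x + b·y + c.
SP-8−SP-7: −307a − 858b = −10.1;  SP-9−SP-7: 363a − 129b = 265.6.
Solving gives a = 0.652850, b = −0.221824.
Then c = 436.3 − a·834 − b·989 = 111.21.
At (1187, 704): z = 774.9 − 156.2 + 111.21 = 730.0 m.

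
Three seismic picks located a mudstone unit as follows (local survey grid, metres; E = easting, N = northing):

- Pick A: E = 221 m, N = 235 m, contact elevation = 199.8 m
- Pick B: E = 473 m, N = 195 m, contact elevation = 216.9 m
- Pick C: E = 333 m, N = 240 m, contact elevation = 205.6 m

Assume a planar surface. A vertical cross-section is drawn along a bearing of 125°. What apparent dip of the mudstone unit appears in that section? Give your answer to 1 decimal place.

5.2°

Let the plane be z = a·E + b·N + c.
Pick B−Pick A: 252a − 40b = 17.1;  Pick C−Pick A: 112a + 5b = 5.8.
Solving gives a = 0.05531, b = −0.07902.
Unit vector along 125° is (sin 125°, cos 125°) = (0.8192, -0.5736).
Slope in that direction = a·(0.8192) + b·(-0.5736) = 0.09064.
Apparent dip = arctan|0.09064| = 5.2° (true dip is 5.5°, so apparent ≤ true as expected).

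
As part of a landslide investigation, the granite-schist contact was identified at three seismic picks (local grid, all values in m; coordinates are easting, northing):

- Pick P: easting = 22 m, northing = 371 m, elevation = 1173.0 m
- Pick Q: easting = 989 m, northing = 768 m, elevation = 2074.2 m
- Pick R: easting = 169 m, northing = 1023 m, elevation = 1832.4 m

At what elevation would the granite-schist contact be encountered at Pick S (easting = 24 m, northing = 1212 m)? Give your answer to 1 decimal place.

Two edge vectors: Pick P→Pick Q = (967, 397, 901.2), Pick P→Pick R = (147, 652, 659.4).
Normal n = (Pick P→Pick Q) × (Pick P→Pick R) = (-325800.6, -505163.4, 572125).
So ∂z/∂easting = −n_x/n_z = 0.569457 and ∂z/∂northing = −n_y/n_z = 0.882960.
Intercept c from Pick P: 1173 − 12.53 − 327.58 = 832.89.
At (24, 1212): z = 13.7 + 1070.1 + 832.89 = 1916.7 m.

1916.7 m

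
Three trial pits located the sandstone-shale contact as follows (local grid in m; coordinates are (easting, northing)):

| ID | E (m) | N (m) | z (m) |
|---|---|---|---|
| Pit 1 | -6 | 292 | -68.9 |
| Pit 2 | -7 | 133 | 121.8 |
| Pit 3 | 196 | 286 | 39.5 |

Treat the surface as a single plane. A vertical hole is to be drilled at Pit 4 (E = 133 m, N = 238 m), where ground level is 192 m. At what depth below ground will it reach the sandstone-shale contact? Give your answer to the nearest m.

126 m

Two edge vectors: Pit 1→Pit 2 = (-1, -159, 190.7), Pit 1→Pit 3 = (202, -6, 108.4).
Normal n = (Pit 1→Pit 2) × (Pit 1→Pit 3) = (-16091.4, 38629.8, 32124).
So ∂z/∂E = −n_x/n_z = 0.50092 and ∂z/∂N = −n_y/n_z = −1.20252.
Intercept c from Pit 1: -68.9 + 3.01 + 351.14 = 285.24.
At (133, 238): z_contact = 66.6 − 286.2 + 285.24 = 65.7 m.
Depth below ground = 192 − 65.7 = 126 m.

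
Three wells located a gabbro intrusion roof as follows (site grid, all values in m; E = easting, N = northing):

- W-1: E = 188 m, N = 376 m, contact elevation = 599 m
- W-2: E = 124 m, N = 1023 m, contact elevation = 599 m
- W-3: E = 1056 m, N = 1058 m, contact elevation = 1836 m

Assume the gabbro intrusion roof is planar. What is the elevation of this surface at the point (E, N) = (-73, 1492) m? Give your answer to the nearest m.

400 m

Let the plane be z = a·E + b·N + c.
W-2−W-1: −64a + 647b = 0;  W-3−W-1: 868a + 682b = 1237.
Solving gives a = 1.32234, b = 0.13080.
Then c = 599 − a·188 − b·376 = 301.22.
At (-73, 1492): z = −96.5 + 195.2 + 301.22 = 399.8 m.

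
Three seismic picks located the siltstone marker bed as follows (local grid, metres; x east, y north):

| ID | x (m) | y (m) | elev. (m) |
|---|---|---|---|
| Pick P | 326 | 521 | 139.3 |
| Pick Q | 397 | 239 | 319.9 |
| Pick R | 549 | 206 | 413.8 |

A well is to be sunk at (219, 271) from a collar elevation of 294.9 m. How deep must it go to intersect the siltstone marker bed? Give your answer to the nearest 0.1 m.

81.6 m

Let the plane be z = a·x + b·y + c.
Pick Q−Pick P: 71a − 282b = 180.6;  Pick R−Pick P: 223a − 315b = 274.5.
Solving gives a = 0.50640, b = −0.51293.
Then c = 139.3 − a·326 − b·521 = 241.45.
At (219, 271): z_contact = 110.90 − 139.00 + 241.45 = 213.35 m.
Depth below ground = 294.9 − 213.35 = 81.6 m.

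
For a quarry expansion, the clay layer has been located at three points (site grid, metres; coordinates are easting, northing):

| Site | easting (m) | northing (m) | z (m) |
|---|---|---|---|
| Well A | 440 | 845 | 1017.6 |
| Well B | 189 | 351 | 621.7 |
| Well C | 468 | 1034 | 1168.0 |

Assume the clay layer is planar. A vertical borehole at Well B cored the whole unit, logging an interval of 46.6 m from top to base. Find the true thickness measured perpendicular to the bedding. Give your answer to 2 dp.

Two edge vectors: Well A→Well B = (-251, -494, -395.9), Well A→Well C = (28, 189, 150.4).
Normal n = (Well A→Well B) × (Well A→Well C) = (527.5, 26665.2, -33607).
So ∂z/∂easting = −n_x/n_z = 0.01570 and ∂z/∂northing = −n_y/n_z = 0.79344.
|∇z| = √(a²+b²) = 0.79360, so dip δ = arctan(0.79360) = 38.44°.
True thickness = vertical thickness × cos δ = 46.6 × cos 38.44° = 36.50 m.

36.50 m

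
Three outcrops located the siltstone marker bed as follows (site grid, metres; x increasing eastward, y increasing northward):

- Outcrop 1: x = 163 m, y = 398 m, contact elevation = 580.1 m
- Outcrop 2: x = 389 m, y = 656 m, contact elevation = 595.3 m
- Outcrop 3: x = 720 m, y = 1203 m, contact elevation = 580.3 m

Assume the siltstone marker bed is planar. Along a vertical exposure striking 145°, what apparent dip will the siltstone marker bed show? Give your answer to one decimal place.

Let the plane be z = a·x + b·y + c.
Outcrop 2−Outcrop 1: 226a + 258b = 15.2;  Outcrop 3−Outcrop 1: 557a + 805b = 0.2.
Solving gives a = 0.31876, b = −0.22031.
Unit vector along 145° is (sin 145°, cos 145°) = (0.5736, -0.8192).
Slope in that direction = a·(0.5736) + b·(-0.8192) = 0.36330.
Apparent dip = arctan|0.36330| = 20.0° (true dip is 21.2°, so apparent ≤ true as expected).

20.0°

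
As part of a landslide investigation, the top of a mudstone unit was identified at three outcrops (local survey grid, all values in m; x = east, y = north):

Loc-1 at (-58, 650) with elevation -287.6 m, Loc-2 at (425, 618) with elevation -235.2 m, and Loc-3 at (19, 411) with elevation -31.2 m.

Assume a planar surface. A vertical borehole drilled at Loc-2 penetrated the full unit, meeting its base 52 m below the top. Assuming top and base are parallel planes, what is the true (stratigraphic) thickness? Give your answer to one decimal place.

35.7 m

Two edge vectors: Loc-1→Loc-2 = (483, -32, 52.4), Loc-1→Loc-3 = (77, -239, 256.4).
Normal n = (Loc-1→Loc-2) × (Loc-1→Loc-3) = (4318.8, -119806.4, -112973).
So ∂z/∂x = −n_x/n_z = 0.03823 and ∂z/∂y = −n_y/n_z = −1.06049.
|∇z| = √(a²+b²) = 1.06118, so dip δ = arctan(1.06118) = 46.70°.
True thickness = vertical thickness × cos δ = 52 × cos 46.70° = 35.7 m.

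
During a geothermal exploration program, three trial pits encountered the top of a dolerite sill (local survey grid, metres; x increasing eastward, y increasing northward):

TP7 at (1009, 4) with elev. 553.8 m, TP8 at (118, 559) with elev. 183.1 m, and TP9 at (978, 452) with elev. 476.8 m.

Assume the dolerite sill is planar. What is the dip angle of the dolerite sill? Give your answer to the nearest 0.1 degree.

19.6°

Two edge vectors: TP7→TP8 = (-891, 555, -370.7), TP7→TP9 = (-31, 448, -77).
Normal n = (TP7→TP8) × (TP7→TP9) = (123338.6, -57115.3, -381963).
So ∂z/∂x = −n_x/n_z = 0.32291 and ∂z/∂y = −n_y/n_z = −0.14953.
Gradient magnitude |∇z| = √(a² + b²) = √(0.10427 + 0.02236) = 0.35585.
True dip = arctan(0.35585) = 19.6°, dipping toward WNW (azimuth ≈ 295°).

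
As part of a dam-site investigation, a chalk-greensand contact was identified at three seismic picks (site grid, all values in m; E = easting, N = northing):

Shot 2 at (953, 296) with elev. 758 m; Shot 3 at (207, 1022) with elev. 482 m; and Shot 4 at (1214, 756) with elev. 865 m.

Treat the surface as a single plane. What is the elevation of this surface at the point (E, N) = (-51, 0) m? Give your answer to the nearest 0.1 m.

Let the plane be z = a·E + b·N + c.
Shot 3−Shot 2: −746a + 726b = −276;  Shot 4−Shot 2: 261a + 460b = 107.
Solving gives a = 0.384199, b = 0.014618.
Then c = 758 − a·953 − b·296 = 387.53.
At (-51, 0): z = −19.6 + 0.0 + 387.53 = 367.9 m.

367.9 m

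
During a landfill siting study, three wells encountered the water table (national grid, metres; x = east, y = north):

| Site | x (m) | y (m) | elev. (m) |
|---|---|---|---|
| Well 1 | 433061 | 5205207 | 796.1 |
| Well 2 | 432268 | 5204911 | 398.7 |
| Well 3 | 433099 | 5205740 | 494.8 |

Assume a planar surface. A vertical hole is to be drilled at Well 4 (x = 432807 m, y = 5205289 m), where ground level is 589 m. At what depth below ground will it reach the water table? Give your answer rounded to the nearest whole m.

29 m

Let the plane be z = a·x + b·y + c.
Well 2−Well 1: −793a − 296b = −397.4;  Well 3−Well 1: 38a + 533b = −301.3.
Solving gives a = 0.73160826, b = −0.61745049.
Then c = 796.1 − a·433061 − b·5205207 = 2897922.73.
At (432807, 5205289): z_contact = 316645.2 − 3214008.3 + 2897922.73 = 559.6 m.
Depth below ground = 589 − 559.6 = 29 m.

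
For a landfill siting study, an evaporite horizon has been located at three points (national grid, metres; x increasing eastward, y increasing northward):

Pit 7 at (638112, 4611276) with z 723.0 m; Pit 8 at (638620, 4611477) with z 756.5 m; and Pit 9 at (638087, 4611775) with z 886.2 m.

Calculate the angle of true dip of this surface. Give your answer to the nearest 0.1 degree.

18.3°

Let the plane be z = a·x + b·y + c.
Pit 8−Pit 7: 508a + 201b = 33.5;  Pit 9−Pit 7: −25a + 499b = 163.2.
Solving gives a = −0.06223, b = 0.32394.
Gradient magnitude |∇z| = √(a² + b²) = √(0.00387 + 0.10493) = 0.32986.
True dip = arctan(0.32986) = 18.3°, dipping toward S (azimuth ≈ 169°).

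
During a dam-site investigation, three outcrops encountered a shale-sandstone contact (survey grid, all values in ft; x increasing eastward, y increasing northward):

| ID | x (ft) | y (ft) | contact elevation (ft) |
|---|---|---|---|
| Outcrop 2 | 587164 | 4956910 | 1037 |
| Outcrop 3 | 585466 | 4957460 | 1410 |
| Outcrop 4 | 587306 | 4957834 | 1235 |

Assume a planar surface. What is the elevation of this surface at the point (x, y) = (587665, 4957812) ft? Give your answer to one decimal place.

1178.4 ft

Two edge vectors: Outcrop 2→Outcrop 3 = (-1698, 550, 373), Outcrop 2→Outcrop 4 = (142, 924, 198).
Normal n = (Outcrop 2→Outcrop 3) × (Outcrop 2→Outcrop 4) = (-235752, 389170, -1647052).
So ∂z/∂x = −n_x/n_z = −0.143135736 and ∂z/∂y = −n_y/n_z = 0.236282765.
Intercept c from Outcrop 2: 1037 + 84044.15 − 1171232.40 = −1086151.25.
At (587665, 4957812): z = −84115.9 + 1171445.5 − 1086151.25 = 1178.4 ft.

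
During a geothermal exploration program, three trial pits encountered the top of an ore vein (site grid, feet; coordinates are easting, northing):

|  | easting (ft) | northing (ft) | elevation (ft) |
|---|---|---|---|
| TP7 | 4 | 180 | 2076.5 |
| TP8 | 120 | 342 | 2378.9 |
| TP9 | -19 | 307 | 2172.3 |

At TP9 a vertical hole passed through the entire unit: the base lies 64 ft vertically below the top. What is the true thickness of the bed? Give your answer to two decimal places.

34.23 ft

Let the plane be z = a·easting + b·northing + c.
TP8−TP7: 116a + 162b = 302.4;  TP9−TP7: −23a + 127b = 95.8.
Solving gives a = 1.23985, b = 0.97887.
|∇z| = √(a²+b²) = 1.57969, so dip δ = arctan(1.57969) = 57.66°.
True thickness = vertical thickness × cos δ = 64 × cos 57.66° = 34.23 ft.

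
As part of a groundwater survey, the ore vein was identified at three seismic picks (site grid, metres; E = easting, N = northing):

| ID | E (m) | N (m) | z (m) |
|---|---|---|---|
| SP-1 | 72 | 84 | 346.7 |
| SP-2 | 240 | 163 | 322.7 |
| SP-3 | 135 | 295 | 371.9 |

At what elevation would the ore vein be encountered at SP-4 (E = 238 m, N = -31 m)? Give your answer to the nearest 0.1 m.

286.6 m

Two edge vectors: SP-1→SP-2 = (168, 79, -24), SP-1→SP-3 = (63, 211, 25.2).
Normal n = (SP-1→SP-2) × (SP-1→SP-3) = (7054.8, -5745.6, 30471).
So ∂z/∂E = −n_x/n_z = −0.23153 and ∂z/∂N = −n_y/n_z = 0.18856.
Intercept c from SP-1: 346.7 + 16.67 − 15.84 = 347.53.
At (238, -31): z = −55.1 − 5.8 + 347.53 = 286.6 m.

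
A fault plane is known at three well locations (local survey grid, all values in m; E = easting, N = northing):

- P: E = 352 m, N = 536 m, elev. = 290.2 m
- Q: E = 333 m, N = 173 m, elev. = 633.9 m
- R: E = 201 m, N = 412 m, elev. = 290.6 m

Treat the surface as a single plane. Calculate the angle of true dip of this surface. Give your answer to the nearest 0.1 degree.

52.0°

Let the plane be z = a·E + b·N + c.
Q−P: −19a − 363b = 343.7;  R−P: −151a − 124b = 0.4.
Solving gives a = 0.80968, b = −0.98921.
Gradient magnitude |∇z| = √(a² + b²) = √(0.65559 + 0.97854) = 1.27833.
True dip = arctan(1.27833) = 52.0°, dipping toward NW (azimuth ≈ 321°).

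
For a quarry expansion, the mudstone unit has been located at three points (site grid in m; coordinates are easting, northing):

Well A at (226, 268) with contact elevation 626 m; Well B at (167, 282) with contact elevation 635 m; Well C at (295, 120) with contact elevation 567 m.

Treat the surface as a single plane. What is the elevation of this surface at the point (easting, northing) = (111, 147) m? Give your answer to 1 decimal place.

Let the plane be z = a·easting + b·northing + c.
Well B−Well A: −59a + 14b = 9;  Well C−Well A: 69a − 148b = −59.
Solving gives a = −0.06516, b = 0.36827.
Then c = 626 − a·226 − b·268 = 542.03.
At (111, 147): z = −7.2 + 54.1 + 542.03 = 588.9 m.

588.9 m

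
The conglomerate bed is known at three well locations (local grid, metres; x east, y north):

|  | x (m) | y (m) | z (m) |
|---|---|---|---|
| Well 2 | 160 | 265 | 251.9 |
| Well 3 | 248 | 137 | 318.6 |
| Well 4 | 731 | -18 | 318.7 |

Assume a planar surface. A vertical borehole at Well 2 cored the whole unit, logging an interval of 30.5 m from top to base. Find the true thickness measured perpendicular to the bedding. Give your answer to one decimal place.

Two edge vectors: Well 2→Well 3 = (88, -128, 66.7), Well 2→Well 4 = (571, -283, 66.8).
Normal n = (Well 2→Well 3) × (Well 2→Well 4) = (10325.7, 32207.3, 48184).
So ∂z/∂x = −n_x/n_z = −0.21430 and ∂z/∂y = −n_y/n_z = −0.66842.
|∇z| = √(a²+b²) = 0.70194, so dip δ = arctan(0.70194) = 35.07°.
True thickness = vertical thickness × cos δ = 30.5 × cos 35.07° = 25.0 m.

25.0 m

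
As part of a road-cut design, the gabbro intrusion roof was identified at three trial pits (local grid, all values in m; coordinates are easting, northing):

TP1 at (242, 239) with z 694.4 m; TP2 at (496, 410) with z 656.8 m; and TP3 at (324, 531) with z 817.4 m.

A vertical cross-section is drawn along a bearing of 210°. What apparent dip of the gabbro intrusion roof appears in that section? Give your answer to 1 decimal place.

12.9°

Two edge vectors: TP1→TP2 = (254, 171, -37.6), TP1→TP3 = (82, 292, 123).
Normal n = (TP1→TP2) × (TP1→TP3) = (32012.2, -34325.2, 60146).
So ∂z/∂easting = −n_x/n_z = −0.53224 and ∂z/∂northing = −n_y/n_z = 0.57070.
Unit vector along 210° is (sin 210°, cos 210°) = (-0.5000, -0.8660).
Slope in that direction = a·(-0.5000) + b·(-0.8660) = −0.22812.
Apparent dip = arctan|0.22812| = 12.9° (true dip is 38.0°, so apparent ≤ true as expected).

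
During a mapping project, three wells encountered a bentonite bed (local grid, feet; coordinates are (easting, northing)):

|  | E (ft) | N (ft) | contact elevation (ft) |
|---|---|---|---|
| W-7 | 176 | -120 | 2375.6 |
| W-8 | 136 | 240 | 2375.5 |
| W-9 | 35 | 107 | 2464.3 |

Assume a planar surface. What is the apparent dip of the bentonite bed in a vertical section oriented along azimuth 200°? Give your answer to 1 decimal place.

18.9°

Two edge vectors: W-7→W-8 = (-40, 360, -0.1), W-7→W-9 = (-141, 227, 88.7).
Normal n = (W-7→W-8) × (W-7→W-9) = (31954.7, 3562.1, 41680).
So ∂z/∂E = −n_x/n_z = −0.76667 and ∂z/∂N = −n_y/n_z = −0.08546.
Unit vector along 200° is (sin 200°, cos 200°) = (-0.3420, -0.9397).
Slope in that direction = a·(-0.3420) + b·(-0.9397) = 0.34252.
Apparent dip = arctan|0.34252| = 18.9° (true dip is 37.6°, so apparent ≤ true as expected).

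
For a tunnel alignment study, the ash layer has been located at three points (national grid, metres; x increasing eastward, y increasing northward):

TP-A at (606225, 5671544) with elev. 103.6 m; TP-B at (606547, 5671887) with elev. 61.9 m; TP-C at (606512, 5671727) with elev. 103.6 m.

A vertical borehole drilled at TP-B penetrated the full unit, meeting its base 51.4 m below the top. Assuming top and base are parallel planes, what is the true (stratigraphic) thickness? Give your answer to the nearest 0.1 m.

48.4 m

Let the plane be z = a·x + b·y + c.
TP-B−TP-A: 322a + 343b = −41.7;  TP-C−TP-A: 287a + 183b = 0.
Solving gives a = 0.19312, b = −0.30287.
|∇z| = √(a²+b²) = 0.35920, so dip δ = arctan(0.35920) = 19.76°.
True thickness = vertical thickness × cos δ = 51.4 × cos 19.76° = 48.4 m.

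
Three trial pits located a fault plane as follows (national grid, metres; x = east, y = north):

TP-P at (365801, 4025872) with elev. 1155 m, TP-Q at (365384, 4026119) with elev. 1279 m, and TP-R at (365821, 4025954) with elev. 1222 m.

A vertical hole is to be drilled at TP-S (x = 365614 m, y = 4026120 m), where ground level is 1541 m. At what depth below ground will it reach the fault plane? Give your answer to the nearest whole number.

Let the plane be z = a·x + b·y + c.
TP-Q−TP-P: −417a + 247b = 124;  TP-R−TP-P: 20a + 82b = 67.
Solving gives a = 0.16305514, b = 0.77730362.
Then c = 1155 − a·365801 − b·4025872 = −3187815.63.
At (365614, 4026120): z_contact = 59615.2 + 3129517.7 − 3187815.63 = 1317.3 m.
Depth below ground = 1541 − 1317.3 = 224 m.

224 m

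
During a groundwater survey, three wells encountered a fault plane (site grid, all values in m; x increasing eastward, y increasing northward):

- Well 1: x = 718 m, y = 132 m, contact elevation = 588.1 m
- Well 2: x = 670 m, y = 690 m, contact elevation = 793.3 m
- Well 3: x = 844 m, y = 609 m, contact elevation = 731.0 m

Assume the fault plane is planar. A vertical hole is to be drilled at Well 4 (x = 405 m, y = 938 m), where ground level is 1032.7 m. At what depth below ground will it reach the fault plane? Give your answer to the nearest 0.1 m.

100.8 m

Two edge vectors: Well 1→Well 2 = (-48, 558, 205.2), Well 1→Well 3 = (126, 477, 142.9).
Normal n = (Well 1→Well 2) × (Well 1→Well 3) = (-18142.2, 32714.4, -93204).
So ∂z/∂x = −n_x/n_z = −0.19465 and ∂z/∂y = −n_y/n_z = 0.35100.
Intercept c from Well 1: 588.1 + 139.76 − 46.33 = 681.53.
At (405, 938): z_contact = −78.83 + 329.24 + 681.53 = 931.93 m.
Depth below ground = 1032.7 − 931.93 = 100.8 m.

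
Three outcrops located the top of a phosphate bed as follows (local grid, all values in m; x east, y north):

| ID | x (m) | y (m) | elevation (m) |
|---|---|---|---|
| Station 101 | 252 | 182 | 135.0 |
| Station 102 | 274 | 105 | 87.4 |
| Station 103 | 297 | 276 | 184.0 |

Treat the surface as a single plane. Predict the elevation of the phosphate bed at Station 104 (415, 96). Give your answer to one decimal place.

Let the plane be z = a·x + b·y + c.
Station 102−Station 101: 22a − 77b = −47.6;  Station 103−Station 101: 45a + 94b = 49.
Solving gives a = −0.12677, b = 0.58196.
Then c = 135 − a·252 − b·182 = 61.03.
At (415, 96): z = −52.6 + 55.9 + 61.03 = 64.3 m.

64.3 m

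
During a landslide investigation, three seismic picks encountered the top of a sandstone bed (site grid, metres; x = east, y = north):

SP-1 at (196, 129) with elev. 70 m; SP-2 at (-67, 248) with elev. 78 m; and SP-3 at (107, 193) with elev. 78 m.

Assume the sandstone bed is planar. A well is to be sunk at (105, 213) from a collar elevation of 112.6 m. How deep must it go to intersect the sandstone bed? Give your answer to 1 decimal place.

Let the plane be z = a·x + b·y + c.
SP-2−SP-1: −263a + 119b = 8;  SP-3−SP-1: −89a + 64b = 8.
Solving gives a = 0.07050, b = 0.22304.
Then c = 70 − a·196 − b·129 = 27.41.
At (105, 213): z_contact = 7.40 + 47.51 + 27.41 = 82.32 m.
Depth below ground = 112.6 − 82.32 = 30.3 m.

30.3 m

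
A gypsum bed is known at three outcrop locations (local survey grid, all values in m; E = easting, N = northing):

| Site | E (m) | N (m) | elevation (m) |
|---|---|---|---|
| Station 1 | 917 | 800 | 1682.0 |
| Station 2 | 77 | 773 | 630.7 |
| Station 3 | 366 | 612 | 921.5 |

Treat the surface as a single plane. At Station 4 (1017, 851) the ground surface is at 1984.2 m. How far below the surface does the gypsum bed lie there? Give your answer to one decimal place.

157.2 m

Let the plane be z = a·E + b·N + c.
Station 2−Station 1: −840a − 27b = −1051.3;  Station 3−Station 1: −551a − 188b = −760.5.
Solving gives a = 1.238165, b = 0.416334.
Then c = 1682 − a·917 − b·800 = 213.53.
At (1017, 851): z_contact = 1259.21 + 354.30 + 213.53 = 1827.05 m.
Depth below ground = 1984.2 − 1827.05 = 157.2 m.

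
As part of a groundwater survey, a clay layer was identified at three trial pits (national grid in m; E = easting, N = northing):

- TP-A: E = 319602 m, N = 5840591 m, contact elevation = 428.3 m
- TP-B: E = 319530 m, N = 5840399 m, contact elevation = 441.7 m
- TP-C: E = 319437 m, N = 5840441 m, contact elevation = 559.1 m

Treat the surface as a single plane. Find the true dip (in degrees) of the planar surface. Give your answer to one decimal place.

Let the plane be z = a·E + b·N + c.
TP-B−TP-A: −72a − 192b = 13.4;  TP-C−TP-A: −165a − 150b = 130.8.
Solving gives a = −1.10649, b = 0.34514.
Gradient magnitude |∇z| = √(a² + b²) = √(1.22433 + 0.11912) = 1.15907.
True dip = arctan(1.15907) = 49.2°, dipping toward ESE (azimuth ≈ 107°).

49.2°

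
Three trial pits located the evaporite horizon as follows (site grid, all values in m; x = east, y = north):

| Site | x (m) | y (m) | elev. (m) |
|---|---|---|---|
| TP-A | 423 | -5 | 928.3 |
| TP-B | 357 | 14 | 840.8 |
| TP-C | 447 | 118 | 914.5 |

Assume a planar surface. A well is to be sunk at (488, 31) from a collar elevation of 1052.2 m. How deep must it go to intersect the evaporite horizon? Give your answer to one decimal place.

56.9 m

Two edge vectors: TP-A→TP-B = (-66, 19, -87.5), TP-A→TP-C = (24, 123, -13.8).
Normal n = (TP-A→TP-B) × (TP-A→TP-C) = (10500.3, -3010.8, -8574).
So ∂z/∂x = −n_x/n_z = 1.22467 and ∂z/∂y = −n_y/n_z = −0.35115.
Intercept c from TP-A: 928.3 − 518.03 − 1.76 = 408.51.
At (488, 31): z_contact = 597.64 − 10.89 + 408.51 = 995.26 m.
Depth below ground = 1052.2 − 995.26 = 56.9 m.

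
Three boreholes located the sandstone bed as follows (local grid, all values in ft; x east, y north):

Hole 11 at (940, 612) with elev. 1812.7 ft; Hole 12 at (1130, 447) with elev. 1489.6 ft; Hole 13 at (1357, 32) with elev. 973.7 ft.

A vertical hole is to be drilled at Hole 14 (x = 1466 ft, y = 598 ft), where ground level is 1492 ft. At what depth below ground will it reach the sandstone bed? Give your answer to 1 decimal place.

Let the plane be z = a·x + b·y + c.
Hole 12−Hole 11: 190a − 165b = −323.1;  Hole 13−Hole 11: 417a − 580b = −839.
Solving gives a = −1.182824, b = 0.596142.
Then c = 1812.7 − a·940 − b·612 = 2559.72.
At (1466, 598): z_contact = −1734.02 + 356.49 + 2559.72 = 1182.19 ft.
Depth below ground = 1492 − 1182.19 = 309.8 ft.

309.8 ft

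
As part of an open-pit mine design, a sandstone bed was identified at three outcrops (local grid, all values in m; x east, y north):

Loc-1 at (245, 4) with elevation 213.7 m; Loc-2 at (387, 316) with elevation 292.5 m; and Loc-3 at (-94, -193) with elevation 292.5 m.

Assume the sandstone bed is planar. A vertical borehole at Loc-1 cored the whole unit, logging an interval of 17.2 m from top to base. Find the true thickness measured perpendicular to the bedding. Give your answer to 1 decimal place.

14.0 m

Two edge vectors: Loc-1→Loc-2 = (142, 312, 78.8), Loc-1→Loc-3 = (-339, -197, 78.8).
Normal n = (Loc-1→Loc-2) × (Loc-1→Loc-3) = (40109.2, -37902.8, 77794).
So ∂z/∂x = −n_x/n_z = −0.51558 and ∂z/∂y = −n_y/n_z = 0.48722.
|∇z| = √(a²+b²) = 0.70937, so dip δ = arctan(0.70937) = 35.35°.
True thickness = vertical thickness × cos δ = 17.2 × cos 35.35° = 14.0 m.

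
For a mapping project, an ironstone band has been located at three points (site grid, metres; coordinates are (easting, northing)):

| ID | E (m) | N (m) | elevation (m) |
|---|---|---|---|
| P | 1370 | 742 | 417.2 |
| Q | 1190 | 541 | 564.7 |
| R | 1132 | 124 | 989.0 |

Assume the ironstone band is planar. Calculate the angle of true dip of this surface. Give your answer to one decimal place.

Two edge vectors: P→Q = (-180, -201, 147.5), P→R = (-238, -618, 571.8).
Normal n = (P→Q) × (P→R) = (-23776.8, 67819, 63402).
So ∂z/∂E = −n_x/n_z = 0.37502 and ∂z/∂N = −n_y/n_z = −1.06967.
Gradient magnitude |∇z| = √(a² + b²) = √(0.14064 + 1.14419) = 1.13350.
True dip = arctan(1.13350) = 48.6°, dipping toward NNW (azimuth ≈ 341°).

48.6°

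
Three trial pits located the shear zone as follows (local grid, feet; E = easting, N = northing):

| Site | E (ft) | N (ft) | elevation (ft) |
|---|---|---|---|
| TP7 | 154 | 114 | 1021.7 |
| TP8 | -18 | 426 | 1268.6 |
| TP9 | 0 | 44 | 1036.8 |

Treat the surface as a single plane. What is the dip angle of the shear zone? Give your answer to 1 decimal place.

Two edge vectors: TP7→TP8 = (-172, 312, 246.9), TP7→TP9 = (-154, -70, 15.1).
Normal n = (TP7→TP8) × (TP7→TP9) = (21994.2, -35425.4, 60088).
So ∂z/∂E = −n_x/n_z = −0.36603 and ∂z/∂N = −n_y/n_z = 0.58956.
Gradient magnitude |∇z| = √(a² + b²) = √(0.13398 + 0.34758) = 0.69395.
True dip = arctan(0.69395) = 34.8°, dipping toward SSE (azimuth ≈ 148°).

34.8°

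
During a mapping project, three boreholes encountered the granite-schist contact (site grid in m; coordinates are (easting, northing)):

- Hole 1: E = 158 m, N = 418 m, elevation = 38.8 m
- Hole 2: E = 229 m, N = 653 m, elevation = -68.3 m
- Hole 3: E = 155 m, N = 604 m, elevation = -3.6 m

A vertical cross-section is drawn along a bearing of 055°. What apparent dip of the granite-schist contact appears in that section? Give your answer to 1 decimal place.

Two edge vectors: Hole 1→Hole 2 = (71, 235, -107.1), Hole 1→Hole 3 = (-3, 186, -42.4).
Normal n = (Hole 1→Hole 2) × (Hole 1→Hole 3) = (9956.6, 3331.7, 13911).
So ∂z/∂E = −n_x/n_z = −0.71574 and ∂z/∂N = −n_y/n_z = −0.23950.
Unit vector along 055° is (sin 55°, cos 55°) = (0.8192, 0.5736).
Slope in that direction = a·(0.8192) + b·(0.5736) = −0.72367.
Apparent dip = arctan|0.72367| = 35.9° (true dip is 37.0°, so apparent ≤ true as expected).

35.9°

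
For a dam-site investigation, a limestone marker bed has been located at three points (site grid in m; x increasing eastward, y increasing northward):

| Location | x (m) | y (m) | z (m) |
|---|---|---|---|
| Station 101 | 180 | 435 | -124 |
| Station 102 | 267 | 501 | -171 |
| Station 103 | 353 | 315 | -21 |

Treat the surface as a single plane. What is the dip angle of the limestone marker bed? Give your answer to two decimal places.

Two edge vectors: Station 101→Station 102 = (87, 66, -47), Station 101→Station 103 = (173, -120, 103).
Normal n = (Station 101→Station 102) × (Station 101→Station 103) = (1158, -17092, -21858).
So ∂z/∂x = −n_x/n_z = 0.05298 and ∂z/∂y = −n_y/n_z = −0.78196.
Gradient magnitude |∇z| = √(a² + b²) = √(0.00281 + 0.61146) = 0.78375.
True dip = arctan(0.78375) = 38.09°, dipping toward N (azimuth ≈ 356°).

38.09°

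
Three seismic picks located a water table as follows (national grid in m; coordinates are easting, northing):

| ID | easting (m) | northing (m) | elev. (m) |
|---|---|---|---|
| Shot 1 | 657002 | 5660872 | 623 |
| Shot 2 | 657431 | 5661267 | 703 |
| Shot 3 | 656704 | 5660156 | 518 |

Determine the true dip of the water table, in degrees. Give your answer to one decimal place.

7.9°

Two edge vectors: Shot 1→Shot 2 = (429, 395, 80), Shot 1→Shot 3 = (-298, -716, -105).
Normal n = (Shot 1→Shot 2) × (Shot 1→Shot 3) = (15805, 21205, -189454).
So ∂z/∂easting = −n_x/n_z = 0.08342 and ∂z/∂northing = −n_y/n_z = 0.11193.
Gradient magnitude |∇z| = √(a² + b²) = √(0.00696 + 0.01253) = 0.13960.
True dip = arctan(0.13960) = 7.9°, dipping toward SW (azimuth ≈ 217°).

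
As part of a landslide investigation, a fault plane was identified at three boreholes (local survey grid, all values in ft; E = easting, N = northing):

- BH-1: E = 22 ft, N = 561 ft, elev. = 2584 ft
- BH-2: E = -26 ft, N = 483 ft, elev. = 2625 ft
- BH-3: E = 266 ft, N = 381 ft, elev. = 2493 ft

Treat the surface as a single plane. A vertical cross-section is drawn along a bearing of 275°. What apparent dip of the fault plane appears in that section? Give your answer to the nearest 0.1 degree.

Let the plane be z = a·E + b·N + c.
BH-2−BH-1: −48a − 78b = 41;  BH-3−BH-1: 244a − 180b = −91.
Solving gives a = −0.52320, b = −0.20367.
Unit vector along 275° is (sin 275°, cos 275°) = (-0.9962, 0.0872).
Slope in that direction = a·(-0.9962) + b·(0.0872) = 0.50346.
Apparent dip = arctan|0.50346| = 26.7° (true dip is 29.3°, so apparent ≤ true as expected).

26.7°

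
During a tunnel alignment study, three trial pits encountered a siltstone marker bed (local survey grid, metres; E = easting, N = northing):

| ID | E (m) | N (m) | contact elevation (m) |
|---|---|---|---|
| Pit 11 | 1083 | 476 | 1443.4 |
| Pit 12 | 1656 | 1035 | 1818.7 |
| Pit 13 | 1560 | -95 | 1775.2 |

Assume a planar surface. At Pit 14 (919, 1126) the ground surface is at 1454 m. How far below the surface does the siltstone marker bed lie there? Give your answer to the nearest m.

133 m

Two edge vectors: Pit 11→Pit 12 = (573, 559, 375.3), Pit 11→Pit 13 = (477, -571, 331.8).
Normal n = (Pit 11→Pit 12) × (Pit 11→Pit 13) = (399772.5, -11103.3, -593826).
So ∂z/∂E = −n_x/n_z = 0.67321 and ∂z/∂N = −n_y/n_z = −0.01870.
Intercept c from Pit 11: 1443.4 − 729.09 + 8.90 = 723.21.
At (919, 1126): z_contact = 618.7 − 21.1 + 723.21 = 1320.8 m.
Depth below ground = 1454 − 1320.8 = 133 m.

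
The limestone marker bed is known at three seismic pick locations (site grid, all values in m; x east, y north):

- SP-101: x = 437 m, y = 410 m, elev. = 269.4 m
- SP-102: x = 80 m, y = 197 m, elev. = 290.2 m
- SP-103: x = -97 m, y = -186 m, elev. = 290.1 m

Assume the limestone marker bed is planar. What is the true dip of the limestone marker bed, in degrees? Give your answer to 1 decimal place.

Let the plane be z = a·x + b·y + c.
SP-102−SP-101: −357a − 213b = 20.8;  SP-103−SP-101: −534a − 596b = 20.7.
Solving gives a = −0.08066, b = 0.03754.
Gradient magnitude |∇z| = √(a² + b²) = √(0.00651 + 0.00141) = 0.08897.
True dip = arctan(0.08897) = 5.1°, dipping toward ESE (azimuth ≈ 115°).

5.1°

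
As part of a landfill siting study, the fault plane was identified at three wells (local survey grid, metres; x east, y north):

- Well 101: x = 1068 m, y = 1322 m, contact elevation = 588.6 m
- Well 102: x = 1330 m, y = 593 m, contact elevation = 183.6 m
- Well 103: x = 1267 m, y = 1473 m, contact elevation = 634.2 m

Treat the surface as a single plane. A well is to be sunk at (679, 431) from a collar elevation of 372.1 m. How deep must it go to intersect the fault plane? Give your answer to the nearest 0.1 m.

171.3 m

Let the plane be z = a·x + b·y + c.
Well 102−Well 101: 262a − 729b = −405;  Well 103−Well 101: 199a + 151b = 45.6.
Solving gives a = −0.151179, b = 0.501222.
Then c = 588.6 − a·1068 − b·1322 = 87.44.
At (679, 431): z_contact = −102.65 + 216.03 + 87.44 = 200.82 m.
Depth below ground = 372.1 − 200.82 = 171.3 m.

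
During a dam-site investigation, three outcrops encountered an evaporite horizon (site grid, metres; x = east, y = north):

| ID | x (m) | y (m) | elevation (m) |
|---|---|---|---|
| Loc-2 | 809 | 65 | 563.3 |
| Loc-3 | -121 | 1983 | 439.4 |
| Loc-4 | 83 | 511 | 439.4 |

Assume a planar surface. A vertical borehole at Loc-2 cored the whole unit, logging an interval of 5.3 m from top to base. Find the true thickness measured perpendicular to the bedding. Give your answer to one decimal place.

5.2 m

Two edge vectors: Loc-2→Loc-3 = (-930, 1918, -123.9), Loc-2→Loc-4 = (-726, 446, -123.9).
Normal n = (Loc-2→Loc-3) × (Loc-2→Loc-4) = (-182380.8, -25275.6, 977688).
So ∂z/∂x = −n_x/n_z = 0.18654 and ∂z/∂y = −n_y/n_z = 0.02585.
|∇z| = √(a²+b²) = 0.18833, so dip δ = arctan(0.18833) = 10.67°.
True thickness = vertical thickness × cos δ = 5.3 × cos 10.67° = 5.2 m.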